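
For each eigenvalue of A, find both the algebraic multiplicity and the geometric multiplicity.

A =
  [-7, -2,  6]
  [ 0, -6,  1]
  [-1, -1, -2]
λ = -5: alg = 3, geom = 1

Step 1 — factor the characteristic polynomial to read off the algebraic multiplicities:
  χ_A(x) = (x + 5)^3

Step 2 — compute geometric multiplicities via the rank-nullity identity g(λ) = n − rank(A − λI):
  rank(A − (-5)·I) = 2, so dim ker(A − (-5)·I) = n − 2 = 1

Summary:
  λ = -5: algebraic multiplicity = 3, geometric multiplicity = 1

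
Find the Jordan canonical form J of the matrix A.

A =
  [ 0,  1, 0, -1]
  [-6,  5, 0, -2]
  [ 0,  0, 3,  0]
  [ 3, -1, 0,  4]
J_2(3) ⊕ J_1(3) ⊕ J_1(3)

The characteristic polynomial is
  det(x·I − A) = x^4 - 12*x^3 + 54*x^2 - 108*x + 81 = (x - 3)^4

Eigenvalues and multiplicities (the geometric multiplicity of λ is n − rank(A − λI), which equals the number of Jordan blocks for λ):
  λ = 3: algebraic multiplicity = 4, geometric multiplicity = 3

Determining the block sizes for each eigenvalue:
  λ = 3: 3 blocks summing to 4 forces exactly one block of size 2 and the rest size 1 → block sizes [2, 1, 1]

Assembling the blocks gives a Jordan form
J =
  [3, 1, 0, 0]
  [0, 3, 0, 0]
  [0, 0, 3, 0]
  [0, 0, 0, 3]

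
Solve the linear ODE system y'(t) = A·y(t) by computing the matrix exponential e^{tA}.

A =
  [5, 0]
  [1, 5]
e^{tA} =
  [exp(5*t), 0]
  [t*exp(5*t), exp(5*t)]

Strategy: write A = P · J · P⁻¹ where J is a Jordan canonical form, so e^{tA} = P · e^{tJ} · P⁻¹, and e^{tJ} can be computed block-by-block.

A has Jordan form
J =
  [5, 1]
  [0, 5]
(up to reordering of blocks).

Per-block formulas:
  For a 2×2 Jordan block J_2(5): exp(t · J_2(5)) = e^(5t)·(I + t·N), where N is the 2×2 nilpotent shift.

After assembling e^{tJ} and conjugating by P, we get:

e^{tA} =
  [exp(5*t), 0]
  [t*exp(5*t), exp(5*t)]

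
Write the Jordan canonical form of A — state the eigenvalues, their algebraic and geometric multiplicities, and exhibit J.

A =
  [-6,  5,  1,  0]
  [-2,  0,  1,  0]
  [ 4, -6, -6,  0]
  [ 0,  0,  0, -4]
J_3(-4) ⊕ J_1(-4)

The characteristic polynomial is
  det(x·I − A) = x^4 + 16*x^3 + 96*x^2 + 256*x + 256 = (x + 4)^4

Eigenvalues and multiplicities (the geometric multiplicity of λ is n − rank(A − λI), which equals the number of Jordan blocks for λ):
  λ = -4: algebraic multiplicity = 4, geometric multiplicity = 2

Determining the block sizes for each eigenvalue:
  λ = -4: with am = 4 and gm = 2, the partition is not yet determined (e.g. several partitions of 4 into 2 parts exist). Let N = A − (-4)·I. Computing rank(N^1) = 2, rank(N^2) = 1, rank(N^3) = 0; the number of blocks of size ≥ j is rank(N^{j−1}) − rank(N^j), giving [2, 1, 1]. So we have 1 block(s) of size 3, 1 block(s) of size 1 → block sizes [3, 1]

Assembling the blocks gives a Jordan form
J =
  [-4,  1,  0,  0]
  [ 0, -4,  1,  0]
  [ 0,  0, -4,  0]
  [ 0,  0,  0, -4]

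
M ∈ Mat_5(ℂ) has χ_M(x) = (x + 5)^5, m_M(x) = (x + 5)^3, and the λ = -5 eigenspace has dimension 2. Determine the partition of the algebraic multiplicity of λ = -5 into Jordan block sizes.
Block sizes for λ = -5: [3, 2]

Step 1 — from the characteristic polynomial, algebraic multiplicity of λ = -5 is 5. From dim ker(M − (-5)·I) = 2, there are exactly 2 Jordan blocks for λ = -5.
Step 2 — from the minimal polynomial, the factor (x + 5)^3 tells us the largest block for λ = -5 has size 3.
Step 3 — with total size 5, 2 blocks, and largest block 3, the block sizes (in nonincreasing order) are [3, 2].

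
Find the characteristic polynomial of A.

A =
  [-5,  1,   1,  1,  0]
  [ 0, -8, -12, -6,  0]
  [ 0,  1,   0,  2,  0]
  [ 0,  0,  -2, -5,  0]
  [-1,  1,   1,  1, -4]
x^5 + 22*x^4 + 193*x^3 + 844*x^2 + 1840*x + 1600

Expanding det(x·I − A) (e.g. by cofactor expansion or by noting that A is similar to its Jordan form J, which has the same characteristic polynomial as A) gives
  χ_A(x) = x^5 + 22*x^4 + 193*x^3 + 844*x^2 + 1840*x + 1600
which factors as (x + 4)^3*(x + 5)^2. The eigenvalues (with algebraic multiplicities) are λ = -5 with multiplicity 2, λ = -4 with multiplicity 3.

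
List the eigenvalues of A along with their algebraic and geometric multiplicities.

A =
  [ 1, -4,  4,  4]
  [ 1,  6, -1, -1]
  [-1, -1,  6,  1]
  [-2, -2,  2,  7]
λ = 5: alg = 4, geom = 3

Step 1 — factor the characteristic polynomial to read off the algebraic multiplicities:
  χ_A(x) = (x - 5)^4

Step 2 — compute geometric multiplicities via the rank-nullity identity g(λ) = n − rank(A − λI):
  rank(A − (5)·I) = 1, so dim ker(A − (5)·I) = n − 1 = 3

Summary:
  λ = 5: algebraic multiplicity = 4, geometric multiplicity = 3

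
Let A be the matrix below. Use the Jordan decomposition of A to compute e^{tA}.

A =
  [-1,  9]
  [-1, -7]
e^{tA} =
  [3*t*exp(-4*t) + exp(-4*t), 9*t*exp(-4*t)]
  [-t*exp(-4*t), -3*t*exp(-4*t) + exp(-4*t)]

Strategy: write A = P · J · P⁻¹ where J is a Jordan canonical form, so e^{tA} = P · e^{tJ} · P⁻¹, and e^{tJ} can be computed block-by-block.

A has Jordan form
J =
  [-4,  1]
  [ 0, -4]
(up to reordering of blocks).

Per-block formulas:
  For a 2×2 Jordan block J_2(-4): exp(t · J_2(-4)) = e^(-4t)·(I + t·N), where N is the 2×2 nilpotent shift.

After assembling e^{tJ} and conjugating by P, we get:

e^{tA} =
  [3*t*exp(-4*t) + exp(-4*t), 9*t*exp(-4*t)]
  [-t*exp(-4*t), -3*t*exp(-4*t) + exp(-4*t)]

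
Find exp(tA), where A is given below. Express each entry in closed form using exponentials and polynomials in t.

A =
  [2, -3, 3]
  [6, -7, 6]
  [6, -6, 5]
e^{tA} =
  [exp(2*t), -exp(2*t) + exp(-t), exp(2*t) - exp(-t)]
  [2*exp(2*t) - 2*exp(-t), -2*exp(2*t) + 3*exp(-t), 2*exp(2*t) - 2*exp(-t)]
  [2*exp(2*t) - 2*exp(-t), -2*exp(2*t) + 2*exp(-t), 2*exp(2*t) - exp(-t)]

Strategy: write A = P · J · P⁻¹ where J is a Jordan canonical form, so e^{tA} = P · e^{tJ} · P⁻¹, and e^{tJ} can be computed block-by-block.

A has Jordan form
J =
  [-1,  0, 0]
  [ 0, -1, 0]
  [ 0,  0, 2]
(up to reordering of blocks).

Per-block formulas:
  For a 1×1 block at λ = -1: exp(t · [-1]) = [e^(-1t)].
  For a 1×1 block at λ = 2: exp(t · [2]) = [e^(2t)].

After assembling e^{tJ} and conjugating by P, we get:

e^{tA} =
  [exp(2*t), -exp(2*t) + exp(-t), exp(2*t) - exp(-t)]
  [2*exp(2*t) - 2*exp(-t), -2*exp(2*t) + 3*exp(-t), 2*exp(2*t) - 2*exp(-t)]
  [2*exp(2*t) - 2*exp(-t), -2*exp(2*t) + 2*exp(-t), 2*exp(2*t) - exp(-t)]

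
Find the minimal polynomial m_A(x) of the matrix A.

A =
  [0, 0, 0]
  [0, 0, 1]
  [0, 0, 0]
x^2

The characteristic polynomial is χ_A(x) = x^3, so the eigenvalues are known. The minimal polynomial is
  m_A(x) = Π_λ (x − λ)^{k_λ}
where k_λ is the size of the *largest* Jordan block for λ (equivalently, the smallest k with (A − λI)^k v = 0 for every generalised eigenvector v of λ).

  λ = 0: largest Jordan block has size 2, contributing (x − 0)^2

So m_A(x) = x^2 = x^2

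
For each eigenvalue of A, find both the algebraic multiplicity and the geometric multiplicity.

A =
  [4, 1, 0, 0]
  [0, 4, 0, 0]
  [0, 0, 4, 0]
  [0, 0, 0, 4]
λ = 4: alg = 4, geom = 3

Step 1 — factor the characteristic polynomial to read off the algebraic multiplicities:
  χ_A(x) = (x - 4)^4

Step 2 — compute geometric multiplicities via the rank-nullity identity g(λ) = n − rank(A − λI):
  rank(A − (4)·I) = 1, so dim ker(A − (4)·I) = n − 1 = 3

Summary:
  λ = 4: algebraic multiplicity = 4, geometric multiplicity = 3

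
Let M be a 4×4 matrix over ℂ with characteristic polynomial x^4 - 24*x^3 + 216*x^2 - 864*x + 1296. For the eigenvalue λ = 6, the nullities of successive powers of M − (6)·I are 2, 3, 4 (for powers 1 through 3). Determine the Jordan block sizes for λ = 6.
Block sizes for λ = 6: [3, 1]

From the dimensions of kernels of powers, the number of Jordan blocks of size at least j is d_j − d_{j−1} where d_j = dim ker(N^j) (with d_0 = 0). Computing the differences gives [2, 1, 1].
The number of blocks of size exactly k is (#blocks of size ≥ k) − (#blocks of size ≥ k + 1), so the partition is: 1 block(s) of size 1, 1 block(s) of size 3.
In nonincreasing order the block sizes are [3, 1].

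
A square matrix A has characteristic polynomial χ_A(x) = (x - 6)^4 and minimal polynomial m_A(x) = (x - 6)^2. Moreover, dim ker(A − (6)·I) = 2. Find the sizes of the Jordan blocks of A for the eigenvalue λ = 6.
Block sizes for λ = 6: [2, 2]

Step 1 — from the characteristic polynomial, algebraic multiplicity of λ = 6 is 4. From dim ker(A − (6)·I) = 2, there are exactly 2 Jordan blocks for λ = 6.
Step 2 — from the minimal polynomial, the factor (x − 6)^2 tells us the largest block for λ = 6 has size 2.
Step 3 — with total size 4, 2 blocks, and largest block 2, the block sizes (in nonincreasing order) are [2, 2].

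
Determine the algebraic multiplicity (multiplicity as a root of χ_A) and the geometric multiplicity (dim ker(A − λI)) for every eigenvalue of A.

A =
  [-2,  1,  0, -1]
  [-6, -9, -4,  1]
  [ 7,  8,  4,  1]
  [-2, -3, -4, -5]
λ = -4: alg = 2, geom = 1; λ = -2: alg = 2, geom = 1

Step 1 — factor the characteristic polynomial to read off the algebraic multiplicities:
  χ_A(x) = (x + 2)^2*(x + 4)^2

Step 2 — compute geometric multiplicities via the rank-nullity identity g(λ) = n − rank(A − λI):
  rank(A − (-4)·I) = 3, so dim ker(A − (-4)·I) = n − 3 = 1
  rank(A − (-2)·I) = 3, so dim ker(A − (-2)·I) = n − 3 = 1

Summary:
  λ = -4: algebraic multiplicity = 2, geometric multiplicity = 1
  λ = -2: algebraic multiplicity = 2, geometric multiplicity = 1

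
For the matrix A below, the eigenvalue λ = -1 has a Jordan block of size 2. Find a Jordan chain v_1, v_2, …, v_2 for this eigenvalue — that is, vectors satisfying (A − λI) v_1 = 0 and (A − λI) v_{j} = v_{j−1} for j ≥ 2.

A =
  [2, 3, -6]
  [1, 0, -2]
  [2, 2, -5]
A Jordan chain for λ = -1 of length 2:
v_1 = (3, 1, 2)ᵀ
v_2 = (1, 0, 0)ᵀ

Let N = A − (-1)·I. We want v_2 with N^2 v_2 = 0 but N^1 v_2 ≠ 0; then v_{j-1} := N · v_j for j = 2, …, 2.

Pick v_2 = (1, 0, 0)ᵀ.
Then v_1 = N · v_2 = (3, 1, 2)ᵀ.

Sanity check: (A − (-1)·I) v_1 = (0, 0, 0)ᵀ = 0. ✓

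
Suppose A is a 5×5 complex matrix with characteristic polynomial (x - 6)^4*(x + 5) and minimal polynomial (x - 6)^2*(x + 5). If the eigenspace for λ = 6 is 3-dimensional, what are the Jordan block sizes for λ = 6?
Block sizes for λ = 6: [2, 1, 1]

Step 1 — from the characteristic polynomial, algebraic multiplicity of λ = 6 is 4. From dim ker(A − (6)·I) = 3, there are exactly 3 Jordan blocks for λ = 6.
Step 2 — from the minimal polynomial, the factor (x − 6)^2 tells us the largest block for λ = 6 has size 2.
Step 3 — with total size 4, 3 blocks, and largest block 2, the block sizes (in nonincreasing order) are [2, 1, 1].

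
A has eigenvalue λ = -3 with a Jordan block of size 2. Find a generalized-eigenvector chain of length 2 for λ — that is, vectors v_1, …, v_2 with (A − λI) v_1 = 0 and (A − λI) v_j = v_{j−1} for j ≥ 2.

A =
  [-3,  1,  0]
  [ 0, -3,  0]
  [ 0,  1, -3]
A Jordan chain for λ = -3 of length 2:
v_1 = (1, 0, 1)ᵀ
v_2 = (0, 1, 0)ᵀ

Let N = A − (-3)·I. We want v_2 with N^2 v_2 = 0 but N^1 v_2 ≠ 0; then v_{j-1} := N · v_j for j = 2, …, 2.

Pick v_2 = (0, 1, 0)ᵀ.
Then v_1 = N · v_2 = (1, 0, 1)ᵀ.

Sanity check: (A − (-3)·I) v_1 = (0, 0, 0)ᵀ = 0. ✓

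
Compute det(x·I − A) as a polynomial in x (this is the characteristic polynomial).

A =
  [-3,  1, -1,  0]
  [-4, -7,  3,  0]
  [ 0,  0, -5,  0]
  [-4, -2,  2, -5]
x^4 + 20*x^3 + 150*x^2 + 500*x + 625

Expanding det(x·I − A) (e.g. by cofactor expansion or by noting that A is similar to its Jordan form J, which has the same characteristic polynomial as A) gives
  χ_A(x) = x^4 + 20*x^3 + 150*x^2 + 500*x + 625
which factors as (x + 5)^4. The eigenvalues (with algebraic multiplicities) are λ = -5 with multiplicity 4.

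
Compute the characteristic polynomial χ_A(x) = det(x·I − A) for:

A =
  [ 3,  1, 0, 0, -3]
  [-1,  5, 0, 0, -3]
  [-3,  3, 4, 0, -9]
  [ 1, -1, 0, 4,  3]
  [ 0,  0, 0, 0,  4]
x^5 - 20*x^4 + 160*x^3 - 640*x^2 + 1280*x - 1024

Expanding det(x·I − A) (e.g. by cofactor expansion or by noting that A is similar to its Jordan form J, which has the same characteristic polynomial as A) gives
  χ_A(x) = x^5 - 20*x^4 + 160*x^3 - 640*x^2 + 1280*x - 1024
which factors as (x - 4)^5. The eigenvalues (with algebraic multiplicities) are λ = 4 with multiplicity 5.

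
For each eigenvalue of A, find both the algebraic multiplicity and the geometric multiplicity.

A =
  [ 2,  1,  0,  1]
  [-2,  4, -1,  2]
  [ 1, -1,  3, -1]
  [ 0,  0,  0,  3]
λ = 3: alg = 4, geom = 2

Step 1 — factor the characteristic polynomial to read off the algebraic multiplicities:
  χ_A(x) = (x - 3)^4

Step 2 — compute geometric multiplicities via the rank-nullity identity g(λ) = n − rank(A − λI):
  rank(A − (3)·I) = 2, so dim ker(A − (3)·I) = n − 2 = 2

Summary:
  λ = 3: algebraic multiplicity = 4, geometric multiplicity = 2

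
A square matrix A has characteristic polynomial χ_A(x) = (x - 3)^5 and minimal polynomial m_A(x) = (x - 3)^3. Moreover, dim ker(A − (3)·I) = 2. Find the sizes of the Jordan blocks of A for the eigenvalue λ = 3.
Block sizes for λ = 3: [3, 2]

Step 1 — from the characteristic polynomial, algebraic multiplicity of λ = 3 is 5. From dim ker(A − (3)·I) = 2, there are exactly 2 Jordan blocks for λ = 3.
Step 2 — from the minimal polynomial, the factor (x − 3)^3 tells us the largest block for λ = 3 has size 3.
Step 3 — with total size 5, 2 blocks, and largest block 3, the block sizes (in nonincreasing order) are [3, 2].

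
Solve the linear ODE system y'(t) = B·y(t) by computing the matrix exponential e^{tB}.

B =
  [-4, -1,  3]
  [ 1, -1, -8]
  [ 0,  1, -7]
e^{tB} =
  [-t^2*exp(-4*t)/2 + exp(-4*t), -t*exp(-4*t), -t^2*exp(-4*t)/2 + 3*t*exp(-4*t)]
  [3*t^2*exp(-4*t)/2 + t*exp(-4*t), 3*t*exp(-4*t) + exp(-4*t), 3*t^2*exp(-4*t)/2 - 8*t*exp(-4*t)]
  [t^2*exp(-4*t)/2, t*exp(-4*t), t^2*exp(-4*t)/2 - 3*t*exp(-4*t) + exp(-4*t)]

Strategy: write B = P · J · P⁻¹ where J is a Jordan canonical form, so e^{tB} = P · e^{tJ} · P⁻¹, and e^{tJ} can be computed block-by-block.

B has Jordan form
J =
  [-4,  1,  0]
  [ 0, -4,  1]
  [ 0,  0, -4]
(up to reordering of blocks).

Per-block formulas:
  For a 3×3 Jordan block J_3(-4): exp(t · J_3(-4)) = e^(-4t)·(I + t·N + (t^2/2)·N^2), where N is the 3×3 nilpotent shift.

After assembling e^{tJ} and conjugating by P, we get:

e^{tB} =
  [-t^2*exp(-4*t)/2 + exp(-4*t), -t*exp(-4*t), -t^2*exp(-4*t)/2 + 3*t*exp(-4*t)]
  [3*t^2*exp(-4*t)/2 + t*exp(-4*t), 3*t*exp(-4*t) + exp(-4*t), 3*t^2*exp(-4*t)/2 - 8*t*exp(-4*t)]
  [t^2*exp(-4*t)/2, t*exp(-4*t), t^2*exp(-4*t)/2 - 3*t*exp(-4*t) + exp(-4*t)]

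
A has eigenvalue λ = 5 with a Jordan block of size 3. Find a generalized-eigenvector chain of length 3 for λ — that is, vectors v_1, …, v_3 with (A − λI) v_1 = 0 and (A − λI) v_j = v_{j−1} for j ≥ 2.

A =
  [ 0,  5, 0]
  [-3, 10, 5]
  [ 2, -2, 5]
A Jordan chain for λ = 5 of length 3:
v_1 = (10, 10, -4)ᵀ
v_2 = (-5, -3, 2)ᵀ
v_3 = (1, 0, 0)ᵀ

Let N = A − (5)·I. We want v_3 with N^3 v_3 = 0 but N^2 v_3 ≠ 0; then v_{j-1} := N · v_j for j = 3, …, 2.

Pick v_3 = (1, 0, 0)ᵀ.
Then v_2 = N · v_3 = (-5, -3, 2)ᵀ.
Then v_1 = N · v_2 = (10, 10, -4)ᵀ.

Sanity check: (A − (5)·I) v_1 = (0, 0, 0)ᵀ = 0. ✓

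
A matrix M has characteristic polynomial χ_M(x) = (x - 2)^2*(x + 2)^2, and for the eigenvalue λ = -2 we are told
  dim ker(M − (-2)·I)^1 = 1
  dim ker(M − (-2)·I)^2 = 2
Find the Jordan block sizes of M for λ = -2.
Block sizes for λ = -2: [2]

From the dimensions of kernels of powers, the number of Jordan blocks of size at least j is d_j − d_{j−1} where d_j = dim ker(N^j) (with d_0 = 0). Computing the differences gives [1, 1].
The number of blocks of size exactly k is (#blocks of size ≥ k) − (#blocks of size ≥ k + 1), so the partition is: 1 block(s) of size 2.
In nonincreasing order the block sizes are [2].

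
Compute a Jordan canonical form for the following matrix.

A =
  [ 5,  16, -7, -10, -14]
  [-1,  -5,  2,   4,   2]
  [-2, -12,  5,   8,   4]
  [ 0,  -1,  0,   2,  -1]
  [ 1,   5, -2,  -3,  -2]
J_3(1) ⊕ J_2(1)

The characteristic polynomial is
  det(x·I − A) = x^5 - 5*x^4 + 10*x^3 - 10*x^2 + 5*x - 1 = (x - 1)^5

Eigenvalues and multiplicities (the geometric multiplicity of λ is n − rank(A − λI), which equals the number of Jordan blocks for λ):
  λ = 1: algebraic multiplicity = 5, geometric multiplicity = 2

Determining the block sizes for each eigenvalue:
  λ = 1: with am = 5 and gm = 2, the partition is not yet determined (e.g. several partitions of 5 into 2 parts exist). Let N = A − (1)·I. Computing rank(N^1) = 3, rank(N^2) = 1, rank(N^3) = 0; the number of blocks of size ≥ j is rank(N^{j−1}) − rank(N^j), giving [2, 2, 1]. So we have 1 block(s) of size 3, 1 block(s) of size 2 → block sizes [3, 2]

Assembling the blocks gives a Jordan form
J =
  [1, 1, 0, 0, 0]
  [0, 1, 1, 0, 0]
  [0, 0, 1, 0, 0]
  [0, 0, 0, 1, 1]
  [0, 0, 0, 0, 1]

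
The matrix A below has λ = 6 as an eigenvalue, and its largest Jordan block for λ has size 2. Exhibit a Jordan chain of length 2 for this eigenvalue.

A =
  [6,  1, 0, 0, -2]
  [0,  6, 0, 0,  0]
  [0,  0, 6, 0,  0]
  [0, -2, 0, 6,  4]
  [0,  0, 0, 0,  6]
A Jordan chain for λ = 6 of length 2:
v_1 = (1, 0, 0, -2, 0)ᵀ
v_2 = (0, 1, 0, 0, 0)ᵀ

Let N = A − (6)·I. We want v_2 with N^2 v_2 = 0 but N^1 v_2 ≠ 0; then v_{j-1} := N · v_j for j = 2, …, 2.

Pick v_2 = (0, 1, 0, 0, 0)ᵀ.
Then v_1 = N · v_2 = (1, 0, 0, -2, 0)ᵀ.

Sanity check: (A − (6)·I) v_1 = (0, 0, 0, 0, 0)ᵀ = 0. ✓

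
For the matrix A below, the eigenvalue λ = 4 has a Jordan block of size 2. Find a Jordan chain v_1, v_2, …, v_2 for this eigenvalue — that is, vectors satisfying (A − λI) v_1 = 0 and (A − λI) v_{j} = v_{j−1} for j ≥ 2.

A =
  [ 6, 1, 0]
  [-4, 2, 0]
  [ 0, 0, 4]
A Jordan chain for λ = 4 of length 2:
v_1 = (2, -4, 0)ᵀ
v_2 = (1, 0, 0)ᵀ

Let N = A − (4)·I. We want v_2 with N^2 v_2 = 0 but N^1 v_2 ≠ 0; then v_{j-1} := N · v_j for j = 2, …, 2.

Pick v_2 = (1, 0, 0)ᵀ.
Then v_1 = N · v_2 = (2, -4, 0)ᵀ.

Sanity check: (A − (4)·I) v_1 = (0, 0, 0)ᵀ = 0. ✓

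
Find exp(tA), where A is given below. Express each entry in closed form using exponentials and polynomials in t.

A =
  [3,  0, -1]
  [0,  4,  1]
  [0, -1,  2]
e^{tA} =
  [exp(3*t), t^2*exp(3*t)/2, t^2*exp(3*t)/2 - t*exp(3*t)]
  [0, t*exp(3*t) + exp(3*t), t*exp(3*t)]
  [0, -t*exp(3*t), -t*exp(3*t) + exp(3*t)]

Strategy: write A = P · J · P⁻¹ where J is a Jordan canonical form, so e^{tA} = P · e^{tJ} · P⁻¹, and e^{tJ} can be computed block-by-block.

A has Jordan form
J =
  [3, 1, 0]
  [0, 3, 1]
  [0, 0, 3]
(up to reordering of blocks).

Per-block formulas:
  For a 3×3 Jordan block J_3(3): exp(t · J_3(3)) = e^(3t)·(I + t·N + (t^2/2)·N^2), where N is the 3×3 nilpotent shift.

After assembling e^{tJ} and conjugating by P, we get:

e^{tA} =
  [exp(3*t), t^2*exp(3*t)/2, t^2*exp(3*t)/2 - t*exp(3*t)]
  [0, t*exp(3*t) + exp(3*t), t*exp(3*t)]
  [0, -t*exp(3*t), -t*exp(3*t) + exp(3*t)]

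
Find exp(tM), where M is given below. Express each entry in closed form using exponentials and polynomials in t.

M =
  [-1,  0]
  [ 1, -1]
e^{tM} =
  [exp(-t), 0]
  [t*exp(-t), exp(-t)]

Strategy: write M = P · J · P⁻¹ where J is a Jordan canonical form, so e^{tM} = P · e^{tJ} · P⁻¹, and e^{tJ} can be computed block-by-block.

M has Jordan form
J =
  [-1,  1]
  [ 0, -1]
(up to reordering of blocks).

Per-block formulas:
  For a 2×2 Jordan block J_2(-1): exp(t · J_2(-1)) = e^(-1t)·(I + t·N), where N is the 2×2 nilpotent shift.

After assembling e^{tJ} and conjugating by P, we get:

e^{tM} =
  [exp(-t), 0]
  [t*exp(-t), exp(-t)]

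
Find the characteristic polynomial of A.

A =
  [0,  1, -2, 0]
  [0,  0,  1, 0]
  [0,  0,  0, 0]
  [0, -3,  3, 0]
x^4

Expanding det(x·I − A) (e.g. by cofactor expansion or by noting that A is similar to its Jordan form J, which has the same characteristic polynomial as A) gives
  χ_A(x) = x^4
which factors as x^4. The eigenvalues (with algebraic multiplicities) are λ = 0 with multiplicity 4.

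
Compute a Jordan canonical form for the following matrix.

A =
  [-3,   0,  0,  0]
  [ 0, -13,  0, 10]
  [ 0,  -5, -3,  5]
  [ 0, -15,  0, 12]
J_1(-3) ⊕ J_1(-3) ⊕ J_1(-3) ⊕ J_1(2)

The characteristic polynomial is
  det(x·I − A) = x^4 + 7*x^3 + 9*x^2 - 27*x - 54 = (x - 2)*(x + 3)^3

Eigenvalues and multiplicities (the geometric multiplicity of λ is n − rank(A − λI), which equals the number of Jordan blocks for λ):
  λ = -3: algebraic multiplicity = 3, geometric multiplicity = 3
  λ = 2: algebraic multiplicity = 1, geometric multiplicity = 1

Determining the block sizes for each eigenvalue:
  λ = -3: gm = am = 3, so every block has size 1 → block sizes [1, 1, 1]
  λ = 2: one block (gm = 1), so the single block has size am = 1 → block sizes [1]

Assembling the blocks gives a Jordan form
J =
  [-3,  0,  0, 0]
  [ 0, -3,  0, 0]
  [ 0,  0, -3, 0]
  [ 0,  0,  0, 2]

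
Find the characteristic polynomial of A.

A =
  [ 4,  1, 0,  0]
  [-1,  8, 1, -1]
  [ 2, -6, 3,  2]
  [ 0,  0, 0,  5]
x^4 - 20*x^3 + 150*x^2 - 500*x + 625

Expanding det(x·I − A) (e.g. by cofactor expansion or by noting that A is similar to its Jordan form J, which has the same characteristic polynomial as A) gives
  χ_A(x) = x^4 - 20*x^3 + 150*x^2 - 500*x + 625
which factors as (x - 5)^4. The eigenvalues (with algebraic multiplicities) are λ = 5 with multiplicity 4.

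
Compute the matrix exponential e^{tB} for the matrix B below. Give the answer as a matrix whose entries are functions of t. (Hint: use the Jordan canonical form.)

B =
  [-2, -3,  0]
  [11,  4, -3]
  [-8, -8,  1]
e^{tB} =
  [-12*t^2*exp(t) - 3*t*exp(t) + exp(t), -3*t*exp(t), 9*t^2*exp(t)/2]
  [12*t^2*exp(t) + 11*t*exp(t), 3*t*exp(t) + exp(t), -9*t^2*exp(t)/2 - 3*t*exp(t)]
  [-32*t^2*exp(t) - 8*t*exp(t), -8*t*exp(t), 12*t^2*exp(t) + exp(t)]

Strategy: write B = P · J · P⁻¹ where J is a Jordan canonical form, so e^{tB} = P · e^{tJ} · P⁻¹, and e^{tJ} can be computed block-by-block.

B has Jordan form
J =
  [1, 1, 0]
  [0, 1, 1]
  [0, 0, 1]
(up to reordering of blocks).

Per-block formulas:
  For a 3×3 Jordan block J_3(1): exp(t · J_3(1)) = e^(1t)·(I + t·N + (t^2/2)·N^2), where N is the 3×3 nilpotent shift.

After assembling e^{tJ} and conjugating by P, we get:

e^{tB} =
  [-12*t^2*exp(t) - 3*t*exp(t) + exp(t), -3*t*exp(t), 9*t^2*exp(t)/2]
  [12*t^2*exp(t) + 11*t*exp(t), 3*t*exp(t) + exp(t), -9*t^2*exp(t)/2 - 3*t*exp(t)]
  [-32*t^2*exp(t) - 8*t*exp(t), -8*t*exp(t), 12*t^2*exp(t) + exp(t)]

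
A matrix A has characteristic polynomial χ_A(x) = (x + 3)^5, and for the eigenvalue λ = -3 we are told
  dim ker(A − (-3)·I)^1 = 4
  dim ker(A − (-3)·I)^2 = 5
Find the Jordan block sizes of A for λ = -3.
Block sizes for λ = -3: [2, 1, 1, 1]

From the dimensions of kernels of powers, the number of Jordan blocks of size at least j is d_j − d_{j−1} where d_j = dim ker(N^j) (with d_0 = 0). Computing the differences gives [4, 1].
The number of blocks of size exactly k is (#blocks of size ≥ k) − (#blocks of size ≥ k + 1), so the partition is: 3 block(s) of size 1, 1 block(s) of size 2.
In nonincreasing order the block sizes are [2, 1, 1, 1].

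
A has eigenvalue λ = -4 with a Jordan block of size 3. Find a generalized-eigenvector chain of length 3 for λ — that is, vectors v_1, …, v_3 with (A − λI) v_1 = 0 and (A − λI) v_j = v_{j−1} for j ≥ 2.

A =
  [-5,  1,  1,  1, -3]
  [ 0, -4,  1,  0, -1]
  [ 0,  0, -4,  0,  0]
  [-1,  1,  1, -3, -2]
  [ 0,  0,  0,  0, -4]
A Jordan chain for λ = -4 of length 3:
v_1 = (1, 0, 0, 1, 0)ᵀ
v_2 = (1, 1, 0, 1, 0)ᵀ
v_3 = (0, 0, 1, 0, 0)ᵀ

Let N = A − (-4)·I. We want v_3 with N^3 v_3 = 0 but N^2 v_3 ≠ 0; then v_{j-1} := N · v_j for j = 3, …, 2.

Pick v_3 = (0, 0, 1, 0, 0)ᵀ.
Then v_2 = N · v_3 = (1, 1, 0, 1, 0)ᵀ.
Then v_1 = N · v_2 = (1, 0, 0, 1, 0)ᵀ.

Sanity check: (A − (-4)·I) v_1 = (0, 0, 0, 0, 0)ᵀ = 0. ✓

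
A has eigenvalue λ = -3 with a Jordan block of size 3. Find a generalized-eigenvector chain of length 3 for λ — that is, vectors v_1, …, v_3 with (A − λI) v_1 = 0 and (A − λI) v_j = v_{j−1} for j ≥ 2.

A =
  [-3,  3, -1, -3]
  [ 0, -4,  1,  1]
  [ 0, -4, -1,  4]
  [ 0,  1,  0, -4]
A Jordan chain for λ = -3 of length 3:
v_1 = (-2, -2, 0, -2)ᵀ
v_2 = (3, -1, -4, 1)ᵀ
v_3 = (0, 1, 0, 0)ᵀ

Let N = A − (-3)·I. We want v_3 with N^3 v_3 = 0 but N^2 v_3 ≠ 0; then v_{j-1} := N · v_j for j = 3, …, 2.

Pick v_3 = (0, 1, 0, 0)ᵀ.
Then v_2 = N · v_3 = (3, -1, -4, 1)ᵀ.
Then v_1 = N · v_2 = (-2, -2, 0, -2)ᵀ.

Sanity check: (A − (-3)·I) v_1 = (0, 0, 0, 0)ᵀ = 0. ✓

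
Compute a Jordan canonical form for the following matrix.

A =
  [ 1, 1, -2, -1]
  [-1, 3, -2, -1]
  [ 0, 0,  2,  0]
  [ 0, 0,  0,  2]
J_2(2) ⊕ J_1(2) ⊕ J_1(2)

The characteristic polynomial is
  det(x·I − A) = x^4 - 8*x^3 + 24*x^2 - 32*x + 16 = (x - 2)^4

Eigenvalues and multiplicities (the geometric multiplicity of λ is n − rank(A − λI), which equals the number of Jordan blocks for λ):
  λ = 2: algebraic multiplicity = 4, geometric multiplicity = 3

Determining the block sizes for each eigenvalue:
  λ = 2: 3 blocks summing to 4 forces exactly one block of size 2 and the rest size 1 → block sizes [2, 1, 1]

Assembling the blocks gives a Jordan form
J =
  [2, 1, 0, 0]
  [0, 2, 0, 0]
  [0, 0, 2, 0]
  [0, 0, 0, 2]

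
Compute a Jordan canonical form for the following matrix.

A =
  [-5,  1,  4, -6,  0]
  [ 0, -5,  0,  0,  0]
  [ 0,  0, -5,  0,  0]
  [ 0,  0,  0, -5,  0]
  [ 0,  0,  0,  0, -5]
J_2(-5) ⊕ J_1(-5) ⊕ J_1(-5) ⊕ J_1(-5)

The characteristic polynomial is
  det(x·I − A) = x^5 + 25*x^4 + 250*x^3 + 1250*x^2 + 3125*x + 3125 = (x + 5)^5

Eigenvalues and multiplicities (the geometric multiplicity of λ is n − rank(A − λI), which equals the number of Jordan blocks for λ):
  λ = -5: algebraic multiplicity = 5, geometric multiplicity = 4

Determining the block sizes for each eigenvalue:
  λ = -5: 4 blocks summing to 5 forces exactly one block of size 2 and the rest size 1 → block sizes [2, 1, 1, 1]

Assembling the blocks gives a Jordan form
J =
  [-5,  1,  0,  0,  0]
  [ 0, -5,  0,  0,  0]
  [ 0,  0, -5,  0,  0]
  [ 0,  0,  0, -5,  0]
  [ 0,  0,  0,  0, -5]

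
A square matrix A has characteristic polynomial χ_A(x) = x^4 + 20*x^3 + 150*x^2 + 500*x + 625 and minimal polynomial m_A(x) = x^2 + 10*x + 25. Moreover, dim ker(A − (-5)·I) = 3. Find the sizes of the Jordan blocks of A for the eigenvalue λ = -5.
Block sizes for λ = -5: [2, 1, 1]

Step 1 — from the characteristic polynomial, algebraic multiplicity of λ = -5 is 4. From dim ker(A − (-5)·I) = 3, there are exactly 3 Jordan blocks for λ = -5.
Step 2 — from the minimal polynomial, the factor (x + 5)^2 tells us the largest block for λ = -5 has size 2.
Step 3 — with total size 4, 3 blocks, and largest block 2, the block sizes (in nonincreasing order) are [2, 1, 1].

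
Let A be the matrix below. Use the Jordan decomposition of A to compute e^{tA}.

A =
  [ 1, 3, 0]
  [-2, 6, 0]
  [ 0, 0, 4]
e^{tA} =
  [-2*exp(4*t) + 3*exp(3*t), 3*exp(4*t) - 3*exp(3*t), 0]
  [-2*exp(4*t) + 2*exp(3*t), 3*exp(4*t) - 2*exp(3*t), 0]
  [0, 0, exp(4*t)]

Strategy: write A = P · J · P⁻¹ where J is a Jordan canonical form, so e^{tA} = P · e^{tJ} · P⁻¹, and e^{tJ} can be computed block-by-block.

A has Jordan form
J =
  [3, 0, 0]
  [0, 4, 0]
  [0, 0, 4]
(up to reordering of blocks).

Per-block formulas:
  For a 1×1 block at λ = 4: exp(t · [4]) = [e^(4t)].
  For a 1×1 block at λ = 3: exp(t · [3]) = [e^(3t)].

After assembling e^{tJ} and conjugating by P, we get:

e^{tA} =
  [-2*exp(4*t) + 3*exp(3*t), 3*exp(4*t) - 3*exp(3*t), 0]
  [-2*exp(4*t) + 2*exp(3*t), 3*exp(4*t) - 2*exp(3*t), 0]
  [0, 0, exp(4*t)]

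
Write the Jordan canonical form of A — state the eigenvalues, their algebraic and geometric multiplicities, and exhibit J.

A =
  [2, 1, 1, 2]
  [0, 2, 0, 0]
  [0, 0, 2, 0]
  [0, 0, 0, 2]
J_2(2) ⊕ J_1(2) ⊕ J_1(2)

The characteristic polynomial is
  det(x·I − A) = x^4 - 8*x^3 + 24*x^2 - 32*x + 16 = (x - 2)^4

Eigenvalues and multiplicities (the geometric multiplicity of λ is n − rank(A − λI), which equals the number of Jordan blocks for λ):
  λ = 2: algebraic multiplicity = 4, geometric multiplicity = 3

Determining the block sizes for each eigenvalue:
  λ = 2: 3 blocks summing to 4 forces exactly one block of size 2 and the rest size 1 → block sizes [2, 1, 1]

Assembling the blocks gives a Jordan form
J =
  [2, 1, 0, 0]
  [0, 2, 0, 0]
  [0, 0, 2, 0]
  [0, 0, 0, 2]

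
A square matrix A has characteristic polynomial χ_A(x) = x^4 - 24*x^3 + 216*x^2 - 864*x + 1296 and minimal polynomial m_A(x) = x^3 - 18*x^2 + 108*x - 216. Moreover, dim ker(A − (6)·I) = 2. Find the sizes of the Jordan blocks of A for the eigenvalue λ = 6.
Block sizes for λ = 6: [3, 1]

Step 1 — from the characteristic polynomial, algebraic multiplicity of λ = 6 is 4. From dim ker(A − (6)·I) = 2, there are exactly 2 Jordan blocks for λ = 6.
Step 2 — from the minimal polynomial, the factor (x − 6)^3 tells us the largest block for λ = 6 has size 3.
Step 3 — with total size 4, 2 blocks, and largest block 3, the block sizes (in nonincreasing order) are [3, 1].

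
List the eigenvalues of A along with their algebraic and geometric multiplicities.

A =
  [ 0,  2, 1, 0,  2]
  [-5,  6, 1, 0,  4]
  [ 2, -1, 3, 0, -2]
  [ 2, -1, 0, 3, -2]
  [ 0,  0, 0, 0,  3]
λ = 3: alg = 5, geom = 3

Step 1 — factor the characteristic polynomial to read off the algebraic multiplicities:
  χ_A(x) = (x - 3)^5

Step 2 — compute geometric multiplicities via the rank-nullity identity g(λ) = n − rank(A − λI):
  rank(A − (3)·I) = 2, so dim ker(A − (3)·I) = n − 2 = 3

Summary:
  λ = 3: algebraic multiplicity = 5, geometric multiplicity = 3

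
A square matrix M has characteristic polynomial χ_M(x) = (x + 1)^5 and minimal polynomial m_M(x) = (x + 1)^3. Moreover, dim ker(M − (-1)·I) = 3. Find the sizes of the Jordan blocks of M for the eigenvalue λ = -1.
Block sizes for λ = -1: [3, 1, 1]

Step 1 — from the characteristic polynomial, algebraic multiplicity of λ = -1 is 5. From dim ker(M − (-1)·I) = 3, there are exactly 3 Jordan blocks for λ = -1.
Step 2 — from the minimal polynomial, the factor (x + 1)^3 tells us the largest block for λ = -1 has size 3.
Step 3 — with total size 5, 3 blocks, and largest block 3, the block sizes (in nonincreasing order) are [3, 1, 1].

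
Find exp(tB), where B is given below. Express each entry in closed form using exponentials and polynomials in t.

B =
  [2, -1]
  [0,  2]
e^{tB} =
  [exp(2*t), -t*exp(2*t)]
  [0, exp(2*t)]

Strategy: write B = P · J · P⁻¹ where J is a Jordan canonical form, so e^{tB} = P · e^{tJ} · P⁻¹, and e^{tJ} can be computed block-by-block.

B has Jordan form
J =
  [2, 1]
  [0, 2]
(up to reordering of blocks).

Per-block formulas:
  For a 2×2 Jordan block J_2(2): exp(t · J_2(2)) = e^(2t)·(I + t·N), where N is the 2×2 nilpotent shift.

After assembling e^{tJ} and conjugating by P, we get:

e^{tB} =
  [exp(2*t), -t*exp(2*t)]
  [0, exp(2*t)]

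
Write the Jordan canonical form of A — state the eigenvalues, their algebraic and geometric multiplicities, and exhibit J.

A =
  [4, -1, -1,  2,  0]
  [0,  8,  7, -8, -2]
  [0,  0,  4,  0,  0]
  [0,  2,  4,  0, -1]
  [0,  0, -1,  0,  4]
J_3(4) ⊕ J_2(4)

The characteristic polynomial is
  det(x·I − A) = x^5 - 20*x^4 + 160*x^3 - 640*x^2 + 1280*x - 1024 = (x - 4)^5

Eigenvalues and multiplicities (the geometric multiplicity of λ is n − rank(A − λI), which equals the number of Jordan blocks for λ):
  λ = 4: algebraic multiplicity = 5, geometric multiplicity = 2

Determining the block sizes for each eigenvalue:
  λ = 4: with am = 5 and gm = 2, the partition is not yet determined (e.g. several partitions of 5 into 2 parts exist). Let N = A − (4)·I. Computing rank(N^1) = 3, rank(N^2) = 1, rank(N^3) = 0; the number of blocks of size ≥ j is rank(N^{j−1}) − rank(N^j), giving [2, 2, 1]. So we have 1 block(s) of size 3, 1 block(s) of size 2 → block sizes [3, 2]

Assembling the blocks gives a Jordan form
J =
  [4, 1, 0, 0, 0]
  [0, 4, 1, 0, 0]
  [0, 0, 4, 0, 0]
  [0, 0, 0, 4, 1]
  [0, 0, 0, 0, 4]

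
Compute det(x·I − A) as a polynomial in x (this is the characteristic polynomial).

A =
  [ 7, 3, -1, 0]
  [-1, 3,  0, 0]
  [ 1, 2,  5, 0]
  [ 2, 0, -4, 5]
x^4 - 20*x^3 + 150*x^2 - 500*x + 625

Expanding det(x·I − A) (e.g. by cofactor expansion or by noting that A is similar to its Jordan form J, which has the same characteristic polynomial as A) gives
  χ_A(x) = x^4 - 20*x^3 + 150*x^2 - 500*x + 625
which factors as (x - 5)^4. The eigenvalues (with algebraic multiplicities) are λ = 5 with multiplicity 4.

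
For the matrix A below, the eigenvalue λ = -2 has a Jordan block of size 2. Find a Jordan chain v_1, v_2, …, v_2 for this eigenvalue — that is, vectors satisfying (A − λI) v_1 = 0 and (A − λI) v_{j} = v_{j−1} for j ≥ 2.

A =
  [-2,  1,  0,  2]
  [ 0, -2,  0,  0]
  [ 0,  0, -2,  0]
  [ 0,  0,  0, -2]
A Jordan chain for λ = -2 of length 2:
v_1 = (1, 0, 0, 0)ᵀ
v_2 = (0, 1, 0, 0)ᵀ

Let N = A − (-2)·I. We want v_2 with N^2 v_2 = 0 but N^1 v_2 ≠ 0; then v_{j-1} := N · v_j for j = 2, …, 2.

Pick v_2 = (0, 1, 0, 0)ᵀ.
Then v_1 = N · v_2 = (1, 0, 0, 0)ᵀ.

Sanity check: (A − (-2)·I) v_1 = (0, 0, 0, 0)ᵀ = 0. ✓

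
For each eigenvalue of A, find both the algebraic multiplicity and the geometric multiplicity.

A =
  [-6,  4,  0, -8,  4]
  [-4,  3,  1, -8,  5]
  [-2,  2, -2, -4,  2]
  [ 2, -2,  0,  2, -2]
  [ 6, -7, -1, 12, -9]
λ = -4: alg = 1, geom = 1; λ = -2: alg = 4, geom = 3

Step 1 — factor the characteristic polynomial to read off the algebraic multiplicities:
  χ_A(x) = (x + 2)^4*(x + 4)

Step 2 — compute geometric multiplicities via the rank-nullity identity g(λ) = n − rank(A − λI):
  rank(A − (-4)·I) = 4, so dim ker(A − (-4)·I) = n − 4 = 1
  rank(A − (-2)·I) = 2, so dim ker(A − (-2)·I) = n − 2 = 3

Summary:
  λ = -4: algebraic multiplicity = 1, geometric multiplicity = 1
  λ = -2: algebraic multiplicity = 4, geometric multiplicity = 3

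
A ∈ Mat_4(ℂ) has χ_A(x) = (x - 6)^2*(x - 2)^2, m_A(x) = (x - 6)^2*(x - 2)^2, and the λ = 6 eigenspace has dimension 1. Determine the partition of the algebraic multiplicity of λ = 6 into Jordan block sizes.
Block sizes for λ = 6: [2]

Step 1 — from the characteristic polynomial, algebraic multiplicity of λ = 6 is 2. From dim ker(A − (6)·I) = 1, there are exactly 1 Jordan blocks for λ = 6.
Step 2 — from the minimal polynomial, the factor (x − 6)^2 tells us the largest block for λ = 6 has size 2.
Step 3 — with total size 2, 1 blocks, and largest block 2, the block sizes (in nonincreasing order) are [2].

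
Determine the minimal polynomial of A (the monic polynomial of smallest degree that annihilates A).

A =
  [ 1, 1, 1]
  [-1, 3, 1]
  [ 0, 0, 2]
x^2 - 4*x + 4

The characteristic polynomial is χ_A(x) = (x - 2)^3, so the eigenvalues are known. The minimal polynomial is
  m_A(x) = Π_λ (x − λ)^{k_λ}
where k_λ is the size of the *largest* Jordan block for λ (equivalently, the smallest k with (A − λI)^k v = 0 for every generalised eigenvector v of λ).

  λ = 2: largest Jordan block has size 2, contributing (x − 2)^2

So m_A(x) = (x - 2)^2 = x^2 - 4*x + 4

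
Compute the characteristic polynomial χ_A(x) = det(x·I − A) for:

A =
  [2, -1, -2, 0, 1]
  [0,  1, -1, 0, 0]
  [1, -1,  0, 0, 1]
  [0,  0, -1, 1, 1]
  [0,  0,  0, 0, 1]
x^5 - 5*x^4 + 10*x^3 - 10*x^2 + 5*x - 1

Expanding det(x·I − A) (e.g. by cofactor expansion or by noting that A is similar to its Jordan form J, which has the same characteristic polynomial as A) gives
  χ_A(x) = x^5 - 5*x^4 + 10*x^3 - 10*x^2 + 5*x - 1
which factors as (x - 1)^5. The eigenvalues (with algebraic multiplicities) are λ = 1 with multiplicity 5.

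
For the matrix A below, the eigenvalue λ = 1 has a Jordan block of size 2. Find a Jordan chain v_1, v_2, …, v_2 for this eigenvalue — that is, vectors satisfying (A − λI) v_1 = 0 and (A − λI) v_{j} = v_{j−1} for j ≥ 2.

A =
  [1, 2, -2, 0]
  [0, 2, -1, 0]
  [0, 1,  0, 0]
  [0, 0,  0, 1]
A Jordan chain for λ = 1 of length 2:
v_1 = (2, 1, 1, 0)ᵀ
v_2 = (0, 1, 0, 0)ᵀ

Let N = A − (1)·I. We want v_2 with N^2 v_2 = 0 but N^1 v_2 ≠ 0; then v_{j-1} := N · v_j for j = 2, …, 2.

Pick v_2 = (0, 1, 0, 0)ᵀ.
Then v_1 = N · v_2 = (2, 1, 1, 0)ᵀ.

Sanity check: (A − (1)·I) v_1 = (0, 0, 0, 0)ᵀ = 0. ✓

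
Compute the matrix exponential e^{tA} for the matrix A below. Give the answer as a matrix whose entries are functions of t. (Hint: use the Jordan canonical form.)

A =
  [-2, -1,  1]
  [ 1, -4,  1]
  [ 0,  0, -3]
e^{tA} =
  [t*exp(-3*t) + exp(-3*t), -t*exp(-3*t), t*exp(-3*t)]
  [t*exp(-3*t), -t*exp(-3*t) + exp(-3*t), t*exp(-3*t)]
  [0, 0, exp(-3*t)]

Strategy: write A = P · J · P⁻¹ where J is a Jordan canonical form, so e^{tA} = P · e^{tJ} · P⁻¹, and e^{tJ} can be computed block-by-block.

A has Jordan form
J =
  [-3,  1,  0]
  [ 0, -3,  0]
  [ 0,  0, -3]
(up to reordering of blocks).

Per-block formulas:
  For a 1×1 block at λ = -3: exp(t · [-3]) = [e^(-3t)].
  For a 2×2 Jordan block J_2(-3): exp(t · J_2(-3)) = e^(-3t)·(I + t·N), where N is the 2×2 nilpotent shift.

After assembling e^{tJ} and conjugating by P, we get:

e^{tA} =
  [t*exp(-3*t) + exp(-3*t), -t*exp(-3*t), t*exp(-3*t)]
  [t*exp(-3*t), -t*exp(-3*t) + exp(-3*t), t*exp(-3*t)]
  [0, 0, exp(-3*t)]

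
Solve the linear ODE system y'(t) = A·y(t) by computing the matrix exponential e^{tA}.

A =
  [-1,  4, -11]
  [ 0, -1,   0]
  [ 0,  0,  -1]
e^{tA} =
  [exp(-t), 4*t*exp(-t), -11*t*exp(-t)]
  [0, exp(-t), 0]
  [0, 0, exp(-t)]

Strategy: write A = P · J · P⁻¹ where J is a Jordan canonical form, so e^{tA} = P · e^{tJ} · P⁻¹, and e^{tJ} can be computed block-by-block.

A has Jordan form
J =
  [-1,  1,  0]
  [ 0, -1,  0]
  [ 0,  0, -1]
(up to reordering of blocks).

Per-block formulas:
  For a 2×2 Jordan block J_2(-1): exp(t · J_2(-1)) = e^(-1t)·(I + t·N), where N is the 2×2 nilpotent shift.
  For a 1×1 block at λ = -1: exp(t · [-1]) = [e^(-1t)].

After assembling e^{tJ} and conjugating by P, we get:

e^{tA} =
  [exp(-t), 4*t*exp(-t), -11*t*exp(-t)]
  [0, exp(-t), 0]
  [0, 0, exp(-t)]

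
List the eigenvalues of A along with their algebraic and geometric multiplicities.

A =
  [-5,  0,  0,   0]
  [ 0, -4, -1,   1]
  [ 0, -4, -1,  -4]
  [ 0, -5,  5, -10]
λ = -5: alg = 4, geom = 3

Step 1 — factor the characteristic polynomial to read off the algebraic multiplicities:
  χ_A(x) = (x + 5)^4

Step 2 — compute geometric multiplicities via the rank-nullity identity g(λ) = n − rank(A − λI):
  rank(A − (-5)·I) = 1, so dim ker(A − (-5)·I) = n − 1 = 3

Summary:
  λ = -5: algebraic multiplicity = 4, geometric multiplicity = 3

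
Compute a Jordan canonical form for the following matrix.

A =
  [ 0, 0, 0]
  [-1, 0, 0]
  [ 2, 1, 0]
J_3(0)

The characteristic polynomial is
  det(x·I − A) = x^3

Eigenvalues and multiplicities (the geometric multiplicity of λ is n − rank(A − λI), which equals the number of Jordan blocks for λ):
  λ = 0: algebraic multiplicity = 3, geometric multiplicity = 1

Determining the block sizes for each eigenvalue:
  λ = 0: one block (gm = 1), so the single block has size am = 3 → block sizes [3]

Assembling the blocks gives a Jordan form
J =
  [0, 1, 0]
  [0, 0, 1]
  [0, 0, 0]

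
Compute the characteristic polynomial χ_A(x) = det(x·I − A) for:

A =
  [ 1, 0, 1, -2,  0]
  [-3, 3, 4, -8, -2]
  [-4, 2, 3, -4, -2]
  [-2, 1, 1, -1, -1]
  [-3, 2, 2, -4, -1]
x^5 - 5*x^4 + 10*x^3 - 10*x^2 + 5*x - 1

Expanding det(x·I − A) (e.g. by cofactor expansion or by noting that A is similar to its Jordan form J, which has the same characteristic polynomial as A) gives
  χ_A(x) = x^5 - 5*x^4 + 10*x^3 - 10*x^2 + 5*x - 1
which factors as (x - 1)^5. The eigenvalues (with algebraic multiplicities) are λ = 1 with multiplicity 5.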